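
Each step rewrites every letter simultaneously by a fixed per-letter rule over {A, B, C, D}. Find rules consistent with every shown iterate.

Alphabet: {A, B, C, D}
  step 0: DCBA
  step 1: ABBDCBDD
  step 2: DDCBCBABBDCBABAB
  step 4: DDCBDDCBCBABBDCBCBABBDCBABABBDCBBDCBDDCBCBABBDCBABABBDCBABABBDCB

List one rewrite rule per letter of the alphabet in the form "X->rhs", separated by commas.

A->DD, B->CB, C->BD, D->AB

  step 1 ⇒ step 2: ABBDCBDD ⇒ DD·CB·CB·AB·BD·CB·AB·AB
    A ↦ DD
    B ↦ CB
    C ↦ BD
    D ↦ AB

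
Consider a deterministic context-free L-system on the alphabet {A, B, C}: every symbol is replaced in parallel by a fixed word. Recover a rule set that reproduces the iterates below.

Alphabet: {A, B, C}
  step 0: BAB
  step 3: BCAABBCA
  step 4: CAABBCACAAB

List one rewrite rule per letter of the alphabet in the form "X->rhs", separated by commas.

  step 3 ⇒ step 4: BCAABBCA ⇒ CA·A·B·B·CA·CA·A·B
    A ↦ B
    B ↦ CA
    C ↦ A

A->B, B->CA, C->A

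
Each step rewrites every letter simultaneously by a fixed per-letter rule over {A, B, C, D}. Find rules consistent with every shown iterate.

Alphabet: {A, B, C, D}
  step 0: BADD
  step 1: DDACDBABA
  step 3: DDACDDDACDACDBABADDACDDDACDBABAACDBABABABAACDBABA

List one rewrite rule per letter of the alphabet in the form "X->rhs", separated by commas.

  step 0 ⇒ step 1: BADD ⇒ DD·ACD·BA·BA
    A ↦ ACD
    B ↦ DD
    D ↦ BA
    C ↦ BA  (constrained at step 1)

A->ACD, B->DD, C->BA, D->BA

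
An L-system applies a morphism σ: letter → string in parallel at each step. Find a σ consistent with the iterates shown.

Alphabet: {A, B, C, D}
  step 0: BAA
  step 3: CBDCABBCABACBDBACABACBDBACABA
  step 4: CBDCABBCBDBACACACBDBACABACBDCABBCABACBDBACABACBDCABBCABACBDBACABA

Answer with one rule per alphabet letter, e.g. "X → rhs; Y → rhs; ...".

  step 3 ⇒ step 4: CBDCABBCABACBDBACABACBDBACABA ⇒ CBD·CA·BB·CBD·BA·CA·CA·CBD·BA·CA·BA·CBD·CA·BB·CA·BA·CBD·BA·CA·BA·CBD·CA·BB·CA·BA·CBD·BA·CA·BA
    A ↦ BA
    B ↦ CA
    C ↦ CBD
    D ↦ BB

A->BA, B->CA, C->CBD, D->BB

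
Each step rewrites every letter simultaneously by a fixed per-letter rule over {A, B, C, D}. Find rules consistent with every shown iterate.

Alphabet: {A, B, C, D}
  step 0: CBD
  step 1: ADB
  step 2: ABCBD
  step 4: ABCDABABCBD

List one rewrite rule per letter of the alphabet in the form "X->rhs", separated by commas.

A->ABC, B->D, C->A, D->B

  step 1 ⇒ step 2: ADB ⇒ ABC·B·D
    A ↦ ABC
    B ↦ D
    D ↦ B
  step 0 ⇒ step 1: CBD ⇒ A·D·B
    C ↦ A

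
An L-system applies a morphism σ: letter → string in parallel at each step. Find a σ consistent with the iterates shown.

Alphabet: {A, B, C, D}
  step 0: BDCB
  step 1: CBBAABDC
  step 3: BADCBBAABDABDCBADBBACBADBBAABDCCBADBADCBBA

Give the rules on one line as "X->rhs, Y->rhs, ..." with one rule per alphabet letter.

A->BAD, B->C, C->ABD, D->BBA

  step 0 ⇒ step 1: BDCB ⇒ C·BBA·ABD·C
    B ↦ C
    C ↦ ABD
    D ↦ BBA
    A ↦ BAD  (constrained at step 1)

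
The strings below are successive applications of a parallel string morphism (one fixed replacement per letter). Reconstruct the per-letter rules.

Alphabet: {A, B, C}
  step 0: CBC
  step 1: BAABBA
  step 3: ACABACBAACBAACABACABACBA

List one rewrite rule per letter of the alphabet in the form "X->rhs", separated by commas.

  step 0 ⇒ step 1: CBC ⇒ BA·AB·BA
    B ↦ AB
    C ↦ BA
    A ↦ AC  (constrained at step 1)

A->AC, B->AB, C->BA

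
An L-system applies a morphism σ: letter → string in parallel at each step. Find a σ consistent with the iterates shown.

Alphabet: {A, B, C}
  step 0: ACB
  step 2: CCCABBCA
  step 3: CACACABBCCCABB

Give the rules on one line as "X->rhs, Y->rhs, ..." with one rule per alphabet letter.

A->BB, B->C, C->CA

  step 2 ⇒ step 3: CCCABBCA ⇒ CA·CA·CA·BB·C·C·CA·BB
    A ↦ BB
    B ↦ C
    C ↦ CA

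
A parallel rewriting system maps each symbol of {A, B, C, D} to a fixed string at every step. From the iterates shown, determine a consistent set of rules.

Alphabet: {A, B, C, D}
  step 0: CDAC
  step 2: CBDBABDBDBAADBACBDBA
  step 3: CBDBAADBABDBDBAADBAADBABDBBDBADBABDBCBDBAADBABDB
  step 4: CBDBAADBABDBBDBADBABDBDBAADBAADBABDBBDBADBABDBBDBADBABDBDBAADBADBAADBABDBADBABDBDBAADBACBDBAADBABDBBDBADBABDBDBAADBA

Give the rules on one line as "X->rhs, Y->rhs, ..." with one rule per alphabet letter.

  step 3 ⇒ step 4: CBDBAADBABDBDBAADBAADBABDBBDBADBABDBCBDBAADBABDB ⇒ CB·DBA·A·DBA·BDB·BDB·A·DBA·BDB·DBA·A·DBA·A·DBA·BDB·BDB·A·DBA·BDB·BDB·A·DBA·BDB·DBA·A·DBA·DBA·A·DBA·BDB·A·DBA·BDB·DBA·A·DBA·CB·DBA·A·DBA·BDB·BDB·A·DBA·BDB·DBA·A·DBA
    A ↦ BDB
    B ↦ DBA
    C ↦ CB
    D ↦ A

A->BDB, B->DBA, C->CB, D->A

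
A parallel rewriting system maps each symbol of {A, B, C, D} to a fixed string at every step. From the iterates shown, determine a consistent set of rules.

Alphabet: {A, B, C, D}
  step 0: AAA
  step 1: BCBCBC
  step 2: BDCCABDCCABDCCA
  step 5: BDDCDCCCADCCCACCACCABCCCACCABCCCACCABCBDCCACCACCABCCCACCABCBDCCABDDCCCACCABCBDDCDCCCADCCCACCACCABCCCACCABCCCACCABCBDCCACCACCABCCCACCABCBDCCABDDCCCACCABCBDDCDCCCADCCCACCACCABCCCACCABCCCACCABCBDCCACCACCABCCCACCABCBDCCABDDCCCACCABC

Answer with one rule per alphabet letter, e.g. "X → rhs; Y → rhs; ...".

A->BC, B->BD, C->CCA, D->DC

  step 1 ⇒ step 2: BCBCBC ⇒ BD·CCA·BD·CCA·BD·CCA
    B ↦ BD
    C ↦ CCA
  step 0 ⇒ step 1: AAA ⇒ BC·BC·BC
    A ↦ BC
    D ↦ DC  (constrained at step 2)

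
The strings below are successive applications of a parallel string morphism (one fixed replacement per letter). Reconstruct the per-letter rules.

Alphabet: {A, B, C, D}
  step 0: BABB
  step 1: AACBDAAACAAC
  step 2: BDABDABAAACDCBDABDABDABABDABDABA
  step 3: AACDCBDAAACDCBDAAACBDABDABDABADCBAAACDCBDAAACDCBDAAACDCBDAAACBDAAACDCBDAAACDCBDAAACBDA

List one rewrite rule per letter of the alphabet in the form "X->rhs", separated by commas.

  step 2 ⇒ step 3: BDABDABAAACDCBDABDABDABABDABDABA ⇒ AAC·DC·BDA·AAC·DC·BDA·AAC·BDA·BDA·BDA·BA·DC·BA·AAC·DC·BDA·AAC·DC·BDA·AAC·DC·BDA·AAC·BDA·AAC·DC·BDA·AAC·DC·BDA·AAC·BDA
    A ↦ BDA
    B ↦ AAC
    C ↦ BA
    D ↦ DC

A->BDA, B->AAC, C->BA, D->DC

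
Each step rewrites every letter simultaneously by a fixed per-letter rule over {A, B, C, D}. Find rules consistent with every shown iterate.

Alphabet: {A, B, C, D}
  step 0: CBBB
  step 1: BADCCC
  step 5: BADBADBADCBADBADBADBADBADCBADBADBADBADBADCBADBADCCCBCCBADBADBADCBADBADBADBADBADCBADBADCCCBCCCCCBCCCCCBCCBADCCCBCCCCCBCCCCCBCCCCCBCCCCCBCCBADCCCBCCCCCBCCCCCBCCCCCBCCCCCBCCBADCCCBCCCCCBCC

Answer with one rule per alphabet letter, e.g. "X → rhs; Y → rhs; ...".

  step 0 ⇒ step 1: CBBB ⇒ BAD·C·C·C
    B ↦ C
    C ↦ BAD
    A ↦ CCB  (constrained at step 1)
    D ↦ CC  (constrained at step 1)

A->CCB, B->C, C->BAD, D->CC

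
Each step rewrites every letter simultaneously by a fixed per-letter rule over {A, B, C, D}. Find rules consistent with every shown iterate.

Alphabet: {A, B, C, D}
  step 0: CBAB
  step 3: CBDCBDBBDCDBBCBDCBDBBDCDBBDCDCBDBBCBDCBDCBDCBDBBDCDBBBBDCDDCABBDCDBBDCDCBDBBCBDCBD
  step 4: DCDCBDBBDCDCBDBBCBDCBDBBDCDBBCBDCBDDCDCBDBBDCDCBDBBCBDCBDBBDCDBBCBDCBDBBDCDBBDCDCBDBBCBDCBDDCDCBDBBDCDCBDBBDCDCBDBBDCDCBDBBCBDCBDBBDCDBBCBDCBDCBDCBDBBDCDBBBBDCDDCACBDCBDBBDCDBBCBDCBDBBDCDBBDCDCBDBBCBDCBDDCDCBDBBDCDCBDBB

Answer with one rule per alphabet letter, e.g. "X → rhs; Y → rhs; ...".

  step 3 ⇒ step 4: CBDCBDBBDCDBBCBDCBDBBDCDBBDCDCBDBBCBDCBDCBDCBDBBDCDBBBBDCDDCABBDCDBBDCDCBDBBCBDCBD ⇒ DCD·CBD·BB·DCD·CBD·BB·CBD·CBD·BB·DCD·BB·CBD·CBD·DCD·CBD·BB·DCD·CBD·BB·CBD·CBD·BB·DCD·BB·CBD·CBD·BB·DCD·BB·DCD·CBD·BB·CBD·CBD·DCD·CBD·BB·DCD·CBD·BB·DCD·CBD·BB·DCD·CBD·BB·CBD·CBD·BB·DCD·BB·CBD·CBD·CBD·CBD·BB·DCD·BB·BB·DCD·DCA·CBD·CBD·BB·DCD·BB·CBD·CBD·BB·DCD·BB·DCD·CBD·BB·CBD·CBD·DCD·CBD·BB·DCD·CBD·BB
    A ↦ DCA
    B ↦ CBD
    C ↦ DCD
    D ↦ BB

A->DCA, B->CBD, C->DCD, D->BB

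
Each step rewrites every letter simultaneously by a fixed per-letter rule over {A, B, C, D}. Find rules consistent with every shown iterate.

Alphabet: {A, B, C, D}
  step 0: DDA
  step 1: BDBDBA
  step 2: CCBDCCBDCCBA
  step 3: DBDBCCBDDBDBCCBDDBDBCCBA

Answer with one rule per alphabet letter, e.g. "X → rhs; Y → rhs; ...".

  step 2 ⇒ step 3: CCBDCCBDCCBA ⇒ DB·DB·CC·BD·DB·DB·CC·BD·DB·DB·CC·BA
    A ↦ BA
    B ↦ CC
    C ↦ DB
    D ↦ BD

A->BA, B->CC, C->DB, D->BD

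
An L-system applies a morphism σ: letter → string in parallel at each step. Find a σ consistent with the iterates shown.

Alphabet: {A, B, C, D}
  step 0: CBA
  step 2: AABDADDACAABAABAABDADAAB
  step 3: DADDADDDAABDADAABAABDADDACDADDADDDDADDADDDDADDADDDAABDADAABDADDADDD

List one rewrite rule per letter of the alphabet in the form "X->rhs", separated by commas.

A->DAD, B->DD, C->DAC, D->AAB

  step 2 ⇒ step 3: AABDADDACAABAABAABDADAAB ⇒ DAD·DAD·DD·AAB·DAD·AAB·AAB·DAD·DAC·DAD·DAD·DD·DAD·DAD·DD·DAD·DAD·DD·AAB·DAD·AAB·DAD·DAD·DD
    A ↦ DAD
    B ↦ DD
    C ↦ DAC
    D ↦ AAB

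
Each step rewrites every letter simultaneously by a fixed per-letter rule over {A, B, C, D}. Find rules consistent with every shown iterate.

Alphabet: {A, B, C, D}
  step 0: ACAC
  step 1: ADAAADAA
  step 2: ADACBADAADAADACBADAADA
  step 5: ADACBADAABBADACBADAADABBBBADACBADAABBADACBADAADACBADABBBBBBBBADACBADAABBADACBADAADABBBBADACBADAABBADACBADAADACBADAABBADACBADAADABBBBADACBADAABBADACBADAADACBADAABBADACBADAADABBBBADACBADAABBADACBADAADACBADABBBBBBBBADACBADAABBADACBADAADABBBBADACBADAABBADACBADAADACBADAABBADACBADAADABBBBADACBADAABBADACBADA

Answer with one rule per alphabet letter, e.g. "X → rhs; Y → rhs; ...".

A->ADA, B->BB, C->A, D->CB

  step 1 ⇒ step 2: ADAAADAA ⇒ ADA·CB·ADA·ADA·ADA·CB·ADA·ADA
    A ↦ ADA
    D ↦ CB
    B ↦ BB  (constrained at step 2)
  step 0 ⇒ step 1: ACAC ⇒ ADA·A·ADA·A
    C ↦ A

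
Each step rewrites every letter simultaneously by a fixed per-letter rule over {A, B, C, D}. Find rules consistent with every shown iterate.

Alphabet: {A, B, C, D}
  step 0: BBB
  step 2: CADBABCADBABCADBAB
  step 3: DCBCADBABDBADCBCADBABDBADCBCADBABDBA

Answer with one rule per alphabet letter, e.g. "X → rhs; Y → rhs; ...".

A->B, B->DBA, C->DC, D->CA

  step 2 ⇒ step 3: CADBABCADBABCADBAB ⇒ DC·B·CA·DBA·B·DBA·DC·B·CA·DBA·B·DBA·DC·B·CA·DBA·B·DBA
    A ↦ B
    B ↦ DBA
    C ↦ DC
    D ↦ CA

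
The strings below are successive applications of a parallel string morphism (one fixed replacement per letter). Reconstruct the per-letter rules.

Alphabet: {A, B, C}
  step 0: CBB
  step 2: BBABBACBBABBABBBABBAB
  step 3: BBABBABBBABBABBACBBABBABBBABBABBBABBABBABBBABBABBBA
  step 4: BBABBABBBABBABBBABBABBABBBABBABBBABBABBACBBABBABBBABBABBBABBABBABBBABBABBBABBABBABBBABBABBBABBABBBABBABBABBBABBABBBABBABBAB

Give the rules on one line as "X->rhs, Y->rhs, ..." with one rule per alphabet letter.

  step 3 ⇒ step 4: BBABBABBBABBABBACBBABBABBBABBABBBABBABBABBBABBABBBA ⇒ BBA·BBA·B·BBA·BBA·B·BBA·BBA·BBA·B·BBA·BBA·B·BBA·BBA·B·BAC·BBA·BBA·B·BBA·BBA·B·BBA·BBA·BBA·B·BBA·BBA·B·BBA·BBA·BBA·B·BBA·BBA·B·BBA·BBA·B·BBA·BBA·BBA·B·BBA·BBA·B·BBA·BBA·BBA·B
    A ↦ B
    B ↦ BBA
    C ↦ BAC

A->B, B->BBA, C->BAC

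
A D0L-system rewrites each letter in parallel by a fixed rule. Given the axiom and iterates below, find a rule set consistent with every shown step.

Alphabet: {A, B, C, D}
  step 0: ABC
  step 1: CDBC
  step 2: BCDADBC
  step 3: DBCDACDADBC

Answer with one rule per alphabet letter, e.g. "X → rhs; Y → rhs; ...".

A->C, B->D, C->BC, D->DA

  step 2 ⇒ step 3: BCDADBC ⇒ D·BC·DA·C·DA·D·BC
    A ↦ C
    B ↦ D
    C ↦ BC
    D ↦ DA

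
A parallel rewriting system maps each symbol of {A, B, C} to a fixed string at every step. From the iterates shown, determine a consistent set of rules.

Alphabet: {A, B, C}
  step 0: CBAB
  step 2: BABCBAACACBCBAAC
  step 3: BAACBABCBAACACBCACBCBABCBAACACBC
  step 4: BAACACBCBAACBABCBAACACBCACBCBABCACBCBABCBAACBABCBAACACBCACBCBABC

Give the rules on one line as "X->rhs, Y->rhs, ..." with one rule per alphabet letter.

  step 3 ⇒ step 4: BAACBABCBAACACBCACBCBABCBAACACBC ⇒ BA·AC·AC·BC·BA·AC·BA·BC·BA·AC·AC·BC·AC·BC·BA·BC·AC·BC·BA·BC·BA·AC·BA·BC·BA·AC·AC·BC·AC·BC·BA·BC
    A ↦ AC
    B ↦ BA
    C ↦ BC

A->AC, B->BA, C->BC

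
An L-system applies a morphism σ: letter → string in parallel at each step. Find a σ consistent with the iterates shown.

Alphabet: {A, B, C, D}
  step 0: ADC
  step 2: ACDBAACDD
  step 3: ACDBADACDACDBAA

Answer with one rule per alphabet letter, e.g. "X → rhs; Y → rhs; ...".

A->ACD, B->D, C->B, D->A

  step 2 ⇒ step 3: ACDBAACDD ⇒ ACD·B·A·D·ACD·ACD·B·A·A
    A ↦ ACD
    B ↦ D
    C ↦ B
    D ↦ A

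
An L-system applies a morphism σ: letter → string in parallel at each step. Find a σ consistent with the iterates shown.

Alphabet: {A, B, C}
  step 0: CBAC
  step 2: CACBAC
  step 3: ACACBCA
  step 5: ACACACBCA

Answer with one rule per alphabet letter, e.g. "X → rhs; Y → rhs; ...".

A->C, B->CB, C->A

  step 2 ⇒ step 3: CACBAC ⇒ A·C·A·CB·C·A
    A ↦ C
    B ↦ CB
    C ↦ A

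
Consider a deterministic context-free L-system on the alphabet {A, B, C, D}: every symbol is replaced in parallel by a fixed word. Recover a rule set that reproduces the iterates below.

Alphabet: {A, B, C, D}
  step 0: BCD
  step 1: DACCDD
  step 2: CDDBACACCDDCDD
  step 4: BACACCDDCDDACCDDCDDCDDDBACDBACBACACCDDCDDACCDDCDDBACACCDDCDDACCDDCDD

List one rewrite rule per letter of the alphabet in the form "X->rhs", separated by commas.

A->B, B->D, C->AC, D->CDD

  step 1 ⇒ step 2: DACCDD ⇒ CDD·B·AC·AC·CDD·CDD
    A ↦ B
    C ↦ AC
    D ↦ CDD
  step 0 ⇒ step 1: BCD ⇒ D·AC·CDD
    B ↦ D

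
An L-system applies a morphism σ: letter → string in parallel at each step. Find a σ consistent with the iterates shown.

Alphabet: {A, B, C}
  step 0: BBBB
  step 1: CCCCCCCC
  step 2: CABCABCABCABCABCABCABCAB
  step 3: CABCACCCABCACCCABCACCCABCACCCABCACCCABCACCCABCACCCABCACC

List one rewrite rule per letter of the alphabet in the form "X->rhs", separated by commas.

  step 2 ⇒ step 3: CABCABCABCABCABCABCABCAB ⇒ CAB·CA·CC·CAB·CA·CC·CAB·CA·CC·CAB·CA·CC·CAB·CA·CC·CAB·CA·CC·CAB·CA·CC·CAB·CA·CC
    A ↦ CA
    B ↦ CC
    C ↦ CAB

A->CA, B->CC, C->CAB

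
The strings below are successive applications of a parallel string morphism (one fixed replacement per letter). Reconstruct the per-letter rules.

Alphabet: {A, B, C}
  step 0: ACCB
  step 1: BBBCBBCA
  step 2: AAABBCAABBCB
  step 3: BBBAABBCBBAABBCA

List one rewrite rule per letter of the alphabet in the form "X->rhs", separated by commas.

A->B, B->A, C->BBC

  step 2 ⇒ step 3: AAABBCAABBCB ⇒ B·B·B·A·A·BBC·B·B·A·A·BBC·A
    A ↦ B
    B ↦ A
    C ↦ BBC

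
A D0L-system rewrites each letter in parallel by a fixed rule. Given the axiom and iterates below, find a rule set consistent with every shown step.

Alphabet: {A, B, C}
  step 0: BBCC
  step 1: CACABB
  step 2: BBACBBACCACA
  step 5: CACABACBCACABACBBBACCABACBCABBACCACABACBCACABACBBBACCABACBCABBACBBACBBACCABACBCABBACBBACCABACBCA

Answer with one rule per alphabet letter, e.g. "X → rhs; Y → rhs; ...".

A->BAC, B->CA, C->B

  step 1 ⇒ step 2: CACABB ⇒ B·BAC·B·BAC·CA·CA
    A ↦ BAC
    B ↦ CA
    C ↦ B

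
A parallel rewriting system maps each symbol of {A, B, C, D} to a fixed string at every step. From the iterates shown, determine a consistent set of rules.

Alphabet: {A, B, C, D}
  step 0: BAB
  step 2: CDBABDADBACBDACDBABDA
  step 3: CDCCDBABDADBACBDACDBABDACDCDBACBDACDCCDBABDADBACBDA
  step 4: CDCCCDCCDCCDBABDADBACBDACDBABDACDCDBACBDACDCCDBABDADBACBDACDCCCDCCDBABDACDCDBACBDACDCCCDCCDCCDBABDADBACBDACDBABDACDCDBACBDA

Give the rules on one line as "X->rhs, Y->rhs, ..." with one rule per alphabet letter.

  step 3 ⇒ step 4: CDCCDBABDADBACBDACDBABDACDCDBACBDACDCCDBABDADBACBDA ⇒ CDC·C·CDC·CDC·C·DBA·BDA·DBA·C·BDA·C·DBA·BDA·CDC·DBA·C·BDA·CDC·C·DBA·BDA·DBA·C·BDA·CDC·C·CDC·C·DBA·BDA·CDC·DBA·C·BDA·CDC·C·CDC·CDC·C·DBA·BDA·DBA·C·BDA·C·DBA·BDA·CDC·DBA·C·BDA
    A ↦ BDA
    B ↦ DBA
    C ↦ CDC
    D ↦ C

A->BDA, B->DBA, C->CDC, D->C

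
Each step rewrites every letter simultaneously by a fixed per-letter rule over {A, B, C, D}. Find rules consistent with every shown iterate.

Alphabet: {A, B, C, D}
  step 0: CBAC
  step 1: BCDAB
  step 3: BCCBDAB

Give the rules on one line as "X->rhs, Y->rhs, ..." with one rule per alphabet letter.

  step 0 ⇒ step 1: CBAC ⇒ B·C·DA·B
    A ↦ DA
    B ↦ C
    C ↦ B
    D ↦ B  (constrained at step 1)

A->DA, B->C, C->B, D->B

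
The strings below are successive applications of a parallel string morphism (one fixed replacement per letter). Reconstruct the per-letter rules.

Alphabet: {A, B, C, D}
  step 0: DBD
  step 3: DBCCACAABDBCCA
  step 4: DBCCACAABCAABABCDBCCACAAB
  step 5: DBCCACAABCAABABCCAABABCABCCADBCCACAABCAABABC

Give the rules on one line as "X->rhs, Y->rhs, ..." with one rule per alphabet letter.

A->AB, B->C, C->CA, D->DB

  step 4 ⇒ step 5: DBCCACAABCAABABCDBCCACAAB ⇒ DB·C·CA·CA·AB·CA·AB·AB·C·CA·AB·AB·C·AB·C·CA·DB·C·CA·CA·AB·CA·AB·AB·C
    A ↦ AB
    B ↦ C
    C ↦ CA
    D ↦ DB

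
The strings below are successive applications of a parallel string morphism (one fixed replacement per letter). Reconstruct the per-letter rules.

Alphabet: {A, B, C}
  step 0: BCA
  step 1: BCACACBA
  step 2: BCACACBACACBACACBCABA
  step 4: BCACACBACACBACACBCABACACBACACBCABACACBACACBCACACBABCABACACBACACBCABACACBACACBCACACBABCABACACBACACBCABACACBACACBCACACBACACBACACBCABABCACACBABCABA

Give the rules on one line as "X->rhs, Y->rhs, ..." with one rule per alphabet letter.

  step 1 ⇒ step 2: BCACACBA ⇒ BCA·CAC·BA·CAC·BA·CAC·BCA·BA
    A ↦ BA
    B ↦ BCA
    C ↦ CAC

A->BA, B->BCA, C->CAC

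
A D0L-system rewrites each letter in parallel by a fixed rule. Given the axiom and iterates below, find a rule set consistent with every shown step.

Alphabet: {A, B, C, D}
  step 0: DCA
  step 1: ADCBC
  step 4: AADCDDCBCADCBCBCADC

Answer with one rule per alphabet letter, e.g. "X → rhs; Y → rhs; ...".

  step 0 ⇒ step 1: DCA ⇒ A·DC·BC
    A ↦ BC
    C ↦ DC
    D ↦ A
    B ↦ D  (constrained at step 1)

A->BC, B->D, C->DC, D->A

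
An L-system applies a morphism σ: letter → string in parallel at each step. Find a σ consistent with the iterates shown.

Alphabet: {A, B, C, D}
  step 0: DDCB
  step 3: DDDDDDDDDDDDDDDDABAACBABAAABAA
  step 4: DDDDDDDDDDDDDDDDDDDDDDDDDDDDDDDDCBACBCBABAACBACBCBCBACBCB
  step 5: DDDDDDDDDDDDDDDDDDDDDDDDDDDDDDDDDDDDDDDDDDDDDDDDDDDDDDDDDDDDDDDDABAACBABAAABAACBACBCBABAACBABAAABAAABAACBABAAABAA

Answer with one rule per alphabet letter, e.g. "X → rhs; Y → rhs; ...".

  step 4 ⇒ step 5: DDDDDDDDDDDDDDDDDDDDDDDDDDDDDDDDCBACBCBABAACBACBCBCBACBCB ⇒ DD·DD·DD·DD·DD·DD·DD·DD·DD·DD·DD·DD·DD·DD·DD·DD·DD·DD·DD·DD·DD·DD·DD·DD·DD·DD·DD·DD·DD·DD·DD·DD·ABA·A·CB·ABA·A·ABA·A·CB·A·CB·CB·ABA·A·CB·ABA·A·ABA·A·ABA·A·CB·ABA·A·ABA·A
    A ↦ CB
    B ↦ A
    C ↦ ABA
    D ↦ DD

A->CB, B->A, C->ABA, D->DD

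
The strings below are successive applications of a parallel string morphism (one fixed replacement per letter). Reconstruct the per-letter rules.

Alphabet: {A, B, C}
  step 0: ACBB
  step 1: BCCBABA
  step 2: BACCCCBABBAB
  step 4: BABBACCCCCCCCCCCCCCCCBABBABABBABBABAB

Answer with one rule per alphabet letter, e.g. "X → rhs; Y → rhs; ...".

  step 1 ⇒ step 2: BCCBABA ⇒ BA·CC·CC·BA·B·BA·B
    A ↦ B
    B ↦ BA
    C ↦ CC

A->B, B->BA, C->CC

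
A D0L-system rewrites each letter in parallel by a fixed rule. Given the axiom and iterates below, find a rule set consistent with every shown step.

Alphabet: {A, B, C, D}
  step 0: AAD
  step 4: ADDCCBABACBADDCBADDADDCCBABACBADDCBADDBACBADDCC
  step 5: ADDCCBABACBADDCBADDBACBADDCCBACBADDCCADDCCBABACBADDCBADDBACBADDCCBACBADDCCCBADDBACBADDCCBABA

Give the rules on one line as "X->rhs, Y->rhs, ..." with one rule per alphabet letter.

A->ADD, B->CB, C->BA, D->C

  step 4 ⇒ step 5: ADDCCBABACBADDCBADDADDCCBABACBADDCBADDBACBADDCC ⇒ ADD·C·C·BA·BA·CB·ADD·CB·ADD·BA·CB·ADD·C·C·BA·CB·ADD·C·C·ADD·C·C·BA·BA·CB·ADD·CB·ADD·BA·CB·ADD·C·C·BA·CB·ADD·C·C·CB·ADD·BA·CB·ADD·C·C·BA·BA
    A ↦ ADD
    B ↦ CB
    C ↦ BA
    D ↦ C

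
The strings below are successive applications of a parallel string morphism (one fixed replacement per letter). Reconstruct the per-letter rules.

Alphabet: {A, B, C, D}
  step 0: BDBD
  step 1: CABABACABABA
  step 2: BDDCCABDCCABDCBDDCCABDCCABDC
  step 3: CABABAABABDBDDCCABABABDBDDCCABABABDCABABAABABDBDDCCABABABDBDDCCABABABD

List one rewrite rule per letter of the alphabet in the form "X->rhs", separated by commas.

A->DC, B->CAB, C->BD, D->ABA

  step 2 ⇒ step 3: BDDCCABDCCABDCBDDCCABDCCABDC ⇒ CAB·ABA·ABA·BD·BD·DC·CAB·ABA·BD·BD·DC·CAB·ABA·BD·CAB·ABA·ABA·BD·BD·DC·CAB·ABA·BD·BD·DC·CAB·ABA·BD
    A ↦ DC
    B ↦ CAB
    C ↦ BD
    D ↦ ABA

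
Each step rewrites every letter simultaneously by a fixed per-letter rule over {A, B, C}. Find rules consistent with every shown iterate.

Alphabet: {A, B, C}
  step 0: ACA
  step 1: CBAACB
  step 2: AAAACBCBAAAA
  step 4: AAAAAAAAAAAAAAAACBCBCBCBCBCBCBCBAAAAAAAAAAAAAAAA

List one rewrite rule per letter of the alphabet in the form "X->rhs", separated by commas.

A->CB, B->AA, C->AA

  step 1 ⇒ step 2: CBAACB ⇒ AA·AA·CB·CB·AA·AA
    A ↦ CB
    B ↦ AA
    C ↦ AA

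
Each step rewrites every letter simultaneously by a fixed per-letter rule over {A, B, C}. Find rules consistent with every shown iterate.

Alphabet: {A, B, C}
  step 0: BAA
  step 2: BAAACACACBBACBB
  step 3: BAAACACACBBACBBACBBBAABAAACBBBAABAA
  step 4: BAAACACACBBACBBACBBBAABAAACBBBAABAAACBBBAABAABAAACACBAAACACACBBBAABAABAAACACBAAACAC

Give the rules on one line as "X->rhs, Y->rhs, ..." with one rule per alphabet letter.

  step 3 ⇒ step 4: BAAACACACBBACBBACBBBAABAAACBBBAABAA ⇒ BAA·AC·AC·AC·BB·AC·BB·AC·BB·BAA·BAA·AC·BB·BAA·BAA·AC·BB·BAA·BAA·BAA·AC·AC·BAA·AC·AC·AC·BB·BAA·BAA·BAA·AC·AC·BAA·AC·AC
    A ↦ AC
    B ↦ BAA
    C ↦ BB

A->AC, B->BAA, C->BB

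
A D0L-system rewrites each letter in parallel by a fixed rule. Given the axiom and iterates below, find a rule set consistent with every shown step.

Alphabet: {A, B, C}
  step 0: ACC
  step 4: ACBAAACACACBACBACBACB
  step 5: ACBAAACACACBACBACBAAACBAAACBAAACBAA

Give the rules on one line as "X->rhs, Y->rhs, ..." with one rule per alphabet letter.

  step 4 ⇒ step 5: ACBAAACACACBACBACBACB ⇒ AC·B·AA·AC·AC·AC·B·AC·B·AC·B·AA·AC·B·AA·AC·B·AA·AC·B·AA
    A ↦ AC
    B ↦ AA
    C ↦ B

A->AC, B->AA, C->B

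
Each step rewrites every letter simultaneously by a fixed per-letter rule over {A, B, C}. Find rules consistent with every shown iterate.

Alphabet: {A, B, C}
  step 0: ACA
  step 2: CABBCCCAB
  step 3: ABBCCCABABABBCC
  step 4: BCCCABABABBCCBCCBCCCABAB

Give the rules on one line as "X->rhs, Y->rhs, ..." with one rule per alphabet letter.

A->BC, B->C, C->AB

  step 3 ⇒ step 4: ABBCCCABABABBCC ⇒ BC·C·C·AB·AB·AB·BC·C·BC·C·BC·C·C·AB·AB
    A ↦ BC
    B ↦ C
    C ↦ AB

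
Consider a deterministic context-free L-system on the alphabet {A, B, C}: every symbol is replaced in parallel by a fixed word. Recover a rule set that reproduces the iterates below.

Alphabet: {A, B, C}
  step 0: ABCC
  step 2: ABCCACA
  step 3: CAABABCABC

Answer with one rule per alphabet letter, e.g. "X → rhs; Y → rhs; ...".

  step 2 ⇒ step 3: ABCCACA ⇒ C·A·AB·AB·C·AB·C
    A ↦ C
    B ↦ A
    C ↦ AB

A->C, B->A, C->AB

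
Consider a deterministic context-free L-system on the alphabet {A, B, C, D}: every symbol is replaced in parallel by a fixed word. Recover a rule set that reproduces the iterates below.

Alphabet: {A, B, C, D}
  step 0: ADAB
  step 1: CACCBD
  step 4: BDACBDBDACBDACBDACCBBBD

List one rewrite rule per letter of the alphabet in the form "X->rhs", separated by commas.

A->C, B->BD, C->B, D->AC

  step 0 ⇒ step 1: ADAB ⇒ C·AC·C·BD
    A ↦ C
    B ↦ BD
    D ↦ AC
    C ↦ B  (constrained at step 1)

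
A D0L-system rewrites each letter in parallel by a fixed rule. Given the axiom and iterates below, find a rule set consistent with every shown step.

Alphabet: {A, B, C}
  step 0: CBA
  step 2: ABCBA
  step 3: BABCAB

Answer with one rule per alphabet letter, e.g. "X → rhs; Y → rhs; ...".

A->B, B->A, C->BC

  step 2 ⇒ step 3: ABCBA ⇒ B·A·BC·A·B
    A ↦ B
    B ↦ A
    C ↦ BC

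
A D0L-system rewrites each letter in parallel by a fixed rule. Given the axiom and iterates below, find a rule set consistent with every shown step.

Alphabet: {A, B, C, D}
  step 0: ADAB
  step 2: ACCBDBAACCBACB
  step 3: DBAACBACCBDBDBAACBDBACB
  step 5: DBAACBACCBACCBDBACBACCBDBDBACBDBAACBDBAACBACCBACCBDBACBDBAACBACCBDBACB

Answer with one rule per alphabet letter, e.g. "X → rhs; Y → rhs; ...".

A->DB, B->CB, C->A, D->AC

  step 2 ⇒ step 3: ACCBDBAACCBACB ⇒ DB·A·A·CB·AC·CB·DB·DB·A·A·CB·DB·A·CB
    A ↦ DB
    B ↦ CB
    C ↦ A
    D ↦ AC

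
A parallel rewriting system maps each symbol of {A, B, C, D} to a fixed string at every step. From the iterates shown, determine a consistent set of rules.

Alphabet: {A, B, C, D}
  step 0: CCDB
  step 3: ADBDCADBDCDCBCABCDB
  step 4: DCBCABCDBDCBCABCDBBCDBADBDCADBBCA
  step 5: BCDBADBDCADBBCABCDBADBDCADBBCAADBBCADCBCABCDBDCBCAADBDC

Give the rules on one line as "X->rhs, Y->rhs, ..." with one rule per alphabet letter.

  step 4 ⇒ step 5: DCBCABCDBDCBCABCDBBCDBADBDCADBBCA ⇒ BC·DB·A·DB·DC·A·DB·BC·A·BC·DB·A·DB·DC·A·DB·BC·A·A·DB·BC·A·DC·BC·A·BC·DB·DC·BC·A·A·DB·DC
    A ↦ DC
    B ↦ A
    C ↦ DB
    D ↦ BC

A->DC, B->A, C->DB, D->BC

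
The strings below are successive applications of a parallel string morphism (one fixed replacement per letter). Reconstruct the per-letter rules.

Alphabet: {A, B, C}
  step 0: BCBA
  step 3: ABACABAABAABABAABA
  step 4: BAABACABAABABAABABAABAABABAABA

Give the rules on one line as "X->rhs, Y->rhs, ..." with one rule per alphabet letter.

A->BA, B->A, C->CA

  step 3 ⇒ step 4: ABACABAABAABABAABA ⇒ BA·A·BA·CA·BA·A·BA·BA·A·BA·BA·A·BA·A·BA·BA·A·BA
    A ↦ BA
    B ↦ A
    C ↦ CA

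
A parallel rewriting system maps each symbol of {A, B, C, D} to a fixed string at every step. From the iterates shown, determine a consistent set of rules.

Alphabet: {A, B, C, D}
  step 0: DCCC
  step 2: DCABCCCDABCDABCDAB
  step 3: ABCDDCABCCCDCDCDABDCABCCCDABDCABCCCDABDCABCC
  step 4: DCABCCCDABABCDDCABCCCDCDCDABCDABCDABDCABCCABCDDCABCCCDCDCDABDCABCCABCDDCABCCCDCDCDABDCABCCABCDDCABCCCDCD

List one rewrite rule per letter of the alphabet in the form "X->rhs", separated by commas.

A->DCA, B->BCC, C->CD, D->AB

  step 3 ⇒ step 4: ABCDDCABCCCDCDCDABDCABCCCDABDCABCCCDABDCABCC ⇒ DCA·BCC·CD·AB·AB·CD·DCA·BCC·CD·CD·CD·AB·CD·AB·CD·AB·DCA·BCC·AB·CD·DCA·BCC·CD·CD·CD·AB·DCA·BCC·AB·CD·DCA·BCC·CD·CD·CD·AB·DCA·BCC·AB·CD·DCA·BCC·CD·CD
    A ↦ DCA
    B ↦ BCC
    C ↦ CD
    D ↦ AB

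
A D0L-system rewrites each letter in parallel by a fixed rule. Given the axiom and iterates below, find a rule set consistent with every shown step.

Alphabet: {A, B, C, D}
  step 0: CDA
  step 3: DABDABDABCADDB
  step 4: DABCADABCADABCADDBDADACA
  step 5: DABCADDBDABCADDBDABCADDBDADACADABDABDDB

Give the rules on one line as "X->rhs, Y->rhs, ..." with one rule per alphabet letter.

  step 4 ⇒ step 5: DABCADABCADABCADDBDADACA ⇒ DA·B·CA·DD·B·DA·B·CA·DD·B·DA·B·CA·DD·B·DA·DA·CA·DA·B·DA·B·DD·B
    A ↦ B
    B ↦ CA
    C ↦ DD
    D ↦ DA

A->B, B->CA, C->DD, D->DA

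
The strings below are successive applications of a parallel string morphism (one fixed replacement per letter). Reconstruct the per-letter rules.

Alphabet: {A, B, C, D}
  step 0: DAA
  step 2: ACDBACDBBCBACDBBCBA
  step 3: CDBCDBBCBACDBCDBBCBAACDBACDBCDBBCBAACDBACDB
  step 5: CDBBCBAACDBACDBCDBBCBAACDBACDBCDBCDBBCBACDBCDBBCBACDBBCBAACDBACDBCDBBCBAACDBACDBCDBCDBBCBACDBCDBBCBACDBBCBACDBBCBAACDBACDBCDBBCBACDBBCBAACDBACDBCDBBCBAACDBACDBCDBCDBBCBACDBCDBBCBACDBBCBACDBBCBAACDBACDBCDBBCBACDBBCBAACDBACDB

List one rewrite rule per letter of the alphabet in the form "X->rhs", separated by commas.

A->CDB, B->A, C->CDB, D->BCB

  step 2 ⇒ step 3: ACDBACDBBCBACDBBCBA ⇒ CDB·CDB·BCB·A·CDB·CDB·BCB·A·A·CDB·A·CDB·CDB·BCB·A·A·CDB·A·CDB
    A ↦ CDB
    B ↦ A
    C ↦ CDB
    D ↦ BCB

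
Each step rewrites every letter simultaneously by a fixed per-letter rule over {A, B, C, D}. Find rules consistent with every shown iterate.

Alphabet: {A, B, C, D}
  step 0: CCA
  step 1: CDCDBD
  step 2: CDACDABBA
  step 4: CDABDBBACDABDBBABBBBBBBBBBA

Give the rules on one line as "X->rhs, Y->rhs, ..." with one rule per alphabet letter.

  step 1 ⇒ step 2: CDCDBD ⇒ CD·A·CD·A·BB·A
    B ↦ BB
    C ↦ CD
    D ↦ A
  step 0 ⇒ step 1: CCA ⇒ CD·CD·BD
    A ↦ BD

A->BD, B->BB, C->CD, D->A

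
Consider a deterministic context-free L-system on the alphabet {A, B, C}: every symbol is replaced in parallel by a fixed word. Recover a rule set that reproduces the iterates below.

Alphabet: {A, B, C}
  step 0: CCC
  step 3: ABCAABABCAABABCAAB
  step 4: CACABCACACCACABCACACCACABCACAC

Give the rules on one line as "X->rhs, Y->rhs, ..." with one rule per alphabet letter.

  step 3 ⇒ step 4: ABCAABABCAABABCAAB ⇒ CA·C·AB·CA·CA·C·CA·C·AB·CA·CA·C·CA·C·AB·CA·CA·C
    A ↦ CA
    B ↦ C
    C ↦ AB

A->CA, B->C, C->AB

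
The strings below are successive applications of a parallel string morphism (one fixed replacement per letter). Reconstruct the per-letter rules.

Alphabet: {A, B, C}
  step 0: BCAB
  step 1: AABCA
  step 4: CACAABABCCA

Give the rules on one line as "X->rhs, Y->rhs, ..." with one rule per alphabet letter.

A->C, B->A, C->AB

  step 0 ⇒ step 1: BCAB ⇒ A·AB·C·A
    A ↦ C
    B ↦ A
    C ↦ AB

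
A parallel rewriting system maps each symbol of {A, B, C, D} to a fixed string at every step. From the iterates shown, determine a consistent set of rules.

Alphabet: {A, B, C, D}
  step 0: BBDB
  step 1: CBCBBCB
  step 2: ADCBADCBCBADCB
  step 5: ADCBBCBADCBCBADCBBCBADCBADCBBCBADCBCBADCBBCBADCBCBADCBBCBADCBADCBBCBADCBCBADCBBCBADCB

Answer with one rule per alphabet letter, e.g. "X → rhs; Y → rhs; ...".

  step 1 ⇒ step 2: CBCBBCB ⇒ AD·CB·AD·CB·CB·AD·CB
    B ↦ CB
    C ↦ AD
    A ↦ BC  (constrained at step 2)
  step 0 ⇒ step 1: BBDB ⇒ CB·CB·B·CB
    D ↦ B

A->BC, B->CB, C->AD, D->B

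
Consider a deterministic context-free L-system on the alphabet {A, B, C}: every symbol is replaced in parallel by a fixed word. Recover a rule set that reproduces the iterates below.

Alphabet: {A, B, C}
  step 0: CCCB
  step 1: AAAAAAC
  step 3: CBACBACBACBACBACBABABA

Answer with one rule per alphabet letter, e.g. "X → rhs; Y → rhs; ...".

  step 0 ⇒ step 1: CCCB ⇒ AA·AA·AA·C
    B ↦ C
    C ↦ AA
    A ↦ BA  (constrained at step 1)

A->BA, B->C, C->AA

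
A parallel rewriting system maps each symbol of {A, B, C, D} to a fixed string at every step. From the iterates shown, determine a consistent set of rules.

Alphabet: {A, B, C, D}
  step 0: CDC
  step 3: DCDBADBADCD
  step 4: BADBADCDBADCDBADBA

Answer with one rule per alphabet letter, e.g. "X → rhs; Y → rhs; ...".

  step 3 ⇒ step 4: DCDBADBADCD ⇒ BA·D·BA·DC·D·BA·DC·D·BA·D·BA
    A ↦ D
    B ↦ DC
    C ↦ D
    D ↦ BA

A->D, B->DC, C->D, D->BA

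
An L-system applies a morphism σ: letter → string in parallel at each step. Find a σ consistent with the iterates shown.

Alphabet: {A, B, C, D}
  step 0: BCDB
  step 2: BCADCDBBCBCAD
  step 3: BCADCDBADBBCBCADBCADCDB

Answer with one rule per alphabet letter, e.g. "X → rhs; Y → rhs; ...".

A->CD, B->BC, C->AD, D->B

  step 2 ⇒ step 3: BCADCDBBCBCAD ⇒ BC·AD·CD·B·AD·B·BC·BC·AD·BC·AD·CD·B
    A ↦ CD
    B ↦ BC
    C ↦ AD
    D ↦ B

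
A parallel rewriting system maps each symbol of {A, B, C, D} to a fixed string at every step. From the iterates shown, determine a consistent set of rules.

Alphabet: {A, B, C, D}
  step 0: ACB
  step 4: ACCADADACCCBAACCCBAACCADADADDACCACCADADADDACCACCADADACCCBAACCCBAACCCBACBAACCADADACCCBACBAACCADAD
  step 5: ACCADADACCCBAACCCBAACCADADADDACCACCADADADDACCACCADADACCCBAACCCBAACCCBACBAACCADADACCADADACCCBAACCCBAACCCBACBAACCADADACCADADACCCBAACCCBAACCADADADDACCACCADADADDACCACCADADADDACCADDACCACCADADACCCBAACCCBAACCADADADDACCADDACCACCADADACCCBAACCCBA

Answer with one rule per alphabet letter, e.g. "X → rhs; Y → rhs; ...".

  step 4 ⇒ step 5: ACCADADACCCBAACCCBAACCADADADDACCACCADADADDACCACCADADACCCBAACCCBAACCCBACBAACCADADACCCBACBAACCADAD ⇒ ACC·AD·AD·ACC·CBA·ACC·CBA·ACC·AD·AD·AD·D·ACC·ACC·AD·AD·AD·D·ACC·ACC·AD·AD·ACC·CBA·ACC·CBA·ACC·CBA·CBA·ACC·AD·AD·ACC·AD·AD·ACC·CBA·ACC·CBA·ACC·CBA·CBA·ACC·AD·AD·ACC·AD·AD·ACC·CBA·ACC·CBA·ACC·AD·AD·AD·D·ACC·ACC·AD·AD·AD·D·ACC·ACC·AD·AD·AD·D·ACC·AD·D·ACC·ACC·AD·AD·ACC·CBA·ACC·CBA·ACC·AD·AD·AD·D·ACC·AD·D·ACC·ACC·AD·AD·ACC·CBA·ACC·CBA
    A ↦ ACC
    B ↦ D
    C ↦ AD
    D ↦ CBA

A->ACC, B->D, C->AD, D->CBA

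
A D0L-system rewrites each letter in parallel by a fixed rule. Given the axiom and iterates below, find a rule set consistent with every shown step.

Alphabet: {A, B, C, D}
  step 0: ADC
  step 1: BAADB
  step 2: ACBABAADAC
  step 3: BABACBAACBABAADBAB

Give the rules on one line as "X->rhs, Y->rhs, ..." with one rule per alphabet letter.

A->BA, B->AC, C->B, D->AD

  step 2 ⇒ step 3: ACBABAADAC ⇒ BA·B·AC·BA·AC·BA·BA·AD·BA·B
    A ↦ BA
    B ↦ AC
    C ↦ B
    D ↦ AD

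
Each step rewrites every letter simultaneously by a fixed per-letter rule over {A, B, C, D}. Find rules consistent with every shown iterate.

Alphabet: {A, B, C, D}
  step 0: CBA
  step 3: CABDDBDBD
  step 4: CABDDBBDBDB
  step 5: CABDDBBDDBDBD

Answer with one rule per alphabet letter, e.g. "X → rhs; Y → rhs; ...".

A->BD, B->D, C->CA, D->B

  step 4 ⇒ step 5: CABDDBBDBDB ⇒ CA·BD·D·B·B·D·D·B·D·B·D
    A ↦ BD
    B ↦ D
    C ↦ CA
    D ↦ B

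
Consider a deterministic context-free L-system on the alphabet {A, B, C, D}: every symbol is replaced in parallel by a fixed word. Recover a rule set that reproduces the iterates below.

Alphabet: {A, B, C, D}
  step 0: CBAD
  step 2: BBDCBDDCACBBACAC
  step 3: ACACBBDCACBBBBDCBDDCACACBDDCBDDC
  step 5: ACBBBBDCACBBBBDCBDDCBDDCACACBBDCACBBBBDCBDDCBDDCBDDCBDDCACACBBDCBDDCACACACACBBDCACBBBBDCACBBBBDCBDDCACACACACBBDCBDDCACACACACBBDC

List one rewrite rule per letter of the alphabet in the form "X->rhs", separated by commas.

A->BD, B->AC, C->DC, D->BB

  step 2 ⇒ step 3: BBDCBDDCACBBACAC ⇒ AC·AC·BB·DC·AC·BB·BB·DC·BD·DC·AC·AC·BD·DC·BD·DC
    A ↦ BD
    B ↦ AC
    C ↦ DC
    D ↦ BB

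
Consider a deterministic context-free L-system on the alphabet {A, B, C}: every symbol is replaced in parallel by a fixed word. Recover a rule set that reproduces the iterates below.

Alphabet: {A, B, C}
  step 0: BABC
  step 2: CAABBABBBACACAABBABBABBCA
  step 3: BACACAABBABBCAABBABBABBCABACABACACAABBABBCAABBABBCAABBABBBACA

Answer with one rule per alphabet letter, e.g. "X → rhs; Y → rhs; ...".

  step 2 ⇒ step 3: CAABBABBBACACAABBABBABBCA ⇒ BA·CA·CA·ABB·ABB·CA·ABB·ABB·ABB·CA·BA·CA·BA·CA·CA·ABB·ABB·CA·ABB·ABB·CA·ABB·ABB·BA·CA
    A ↦ CA
    B ↦ ABB
    C ↦ BA

A->CA, B->ABB, C->BA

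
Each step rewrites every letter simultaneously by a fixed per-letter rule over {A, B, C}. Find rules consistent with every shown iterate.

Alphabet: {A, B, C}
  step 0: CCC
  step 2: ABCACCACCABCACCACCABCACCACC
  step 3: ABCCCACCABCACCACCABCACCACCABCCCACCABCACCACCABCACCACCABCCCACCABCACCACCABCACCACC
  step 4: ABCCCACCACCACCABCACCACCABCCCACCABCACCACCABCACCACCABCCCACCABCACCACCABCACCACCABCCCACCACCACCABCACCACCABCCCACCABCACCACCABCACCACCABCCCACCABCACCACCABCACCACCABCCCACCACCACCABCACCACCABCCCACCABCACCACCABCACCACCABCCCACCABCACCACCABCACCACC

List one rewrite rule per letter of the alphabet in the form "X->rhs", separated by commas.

A->ABC, B->CC, C->ACC

  step 3 ⇒ step 4: ABCCCACCABCACCACCABCACCACCABCCCACCABCACCACCABCACCACCABCCCACCABCACCACCABCACCACC ⇒ ABC·CC·ACC·ACC·ACC·ABC·ACC·ACC·ABC·CC·ACC·ABC·ACC·ACC·ABC·ACC·ACC·ABC·CC·ACC·ABC·ACC·ACC·ABC·ACC·ACC·ABC·CC·ACC·ACC·ACC·ABC·ACC·ACC·ABC·CC·ACC·ABC·ACC·ACC·ABC·ACC·ACC·ABC·CC·ACC·ABC·ACC·ACC·ABC·ACC·ACC·ABC·CC·ACC·ACC·ACC·ABC·ACC·ACC·ABC·CC·ACC·ABC·ACC·ACC·ABC·ACC·ACC·ABC·CC·ACC·ABC·ACC·ACC·ABC·ACC·ACC
    A ↦ ABC
    B ↦ CC
    C ↦ ACC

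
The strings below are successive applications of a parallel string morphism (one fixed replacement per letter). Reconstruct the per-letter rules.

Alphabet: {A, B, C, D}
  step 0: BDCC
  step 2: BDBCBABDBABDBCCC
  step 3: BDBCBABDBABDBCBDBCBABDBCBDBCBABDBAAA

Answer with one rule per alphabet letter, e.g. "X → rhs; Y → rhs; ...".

A->C, B->BDB, C->A, D->CBA

  step 2 ⇒ step 3: BDBCBABDBABDBCCC ⇒ BDB·CBA·BDB·A·BDB·C·BDB·CBA·BDB·C·BDB·CBA·BDB·A·A·A
    A ↦ C
    B ↦ BDB
    C ↦ A
    D ↦ CBA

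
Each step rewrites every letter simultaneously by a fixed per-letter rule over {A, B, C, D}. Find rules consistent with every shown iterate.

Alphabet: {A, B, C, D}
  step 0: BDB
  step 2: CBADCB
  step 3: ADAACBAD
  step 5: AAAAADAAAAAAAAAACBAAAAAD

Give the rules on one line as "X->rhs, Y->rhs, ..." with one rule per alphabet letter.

A->AA, B->D, C->A, D->CB

  step 2 ⇒ step 3: CBADCB ⇒ A·D·AA·CB·A·D
    A ↦ AA
    B ↦ D
    C ↦ A
    D ↦ CB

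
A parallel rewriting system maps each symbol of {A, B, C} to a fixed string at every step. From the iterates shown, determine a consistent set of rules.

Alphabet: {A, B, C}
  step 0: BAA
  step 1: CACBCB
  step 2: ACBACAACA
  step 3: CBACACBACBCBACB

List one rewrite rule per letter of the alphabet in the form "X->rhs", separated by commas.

A->CB, B->CA, C->A

  step 2 ⇒ step 3: ACBACAACA ⇒ CB·A·CA·CB·A·CB·CB·A·CB
    A ↦ CB
    B ↦ CA
    C ↦ A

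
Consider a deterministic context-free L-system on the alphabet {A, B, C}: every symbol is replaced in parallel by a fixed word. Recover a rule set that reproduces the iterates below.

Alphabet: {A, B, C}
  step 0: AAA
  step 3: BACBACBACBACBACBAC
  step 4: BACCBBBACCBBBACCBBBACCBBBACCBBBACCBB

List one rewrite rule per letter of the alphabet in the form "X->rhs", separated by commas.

  step 3 ⇒ step 4: BACBACBACBACBACBAC ⇒ BAC·C·BB·BAC·C·BB·BAC·C·BB·BAC·C·BB·BAC·C·BB·BAC·C·BB
    A ↦ C
    B ↦ BAC
    C ↦ BB

A->C, B->BAC, C->BB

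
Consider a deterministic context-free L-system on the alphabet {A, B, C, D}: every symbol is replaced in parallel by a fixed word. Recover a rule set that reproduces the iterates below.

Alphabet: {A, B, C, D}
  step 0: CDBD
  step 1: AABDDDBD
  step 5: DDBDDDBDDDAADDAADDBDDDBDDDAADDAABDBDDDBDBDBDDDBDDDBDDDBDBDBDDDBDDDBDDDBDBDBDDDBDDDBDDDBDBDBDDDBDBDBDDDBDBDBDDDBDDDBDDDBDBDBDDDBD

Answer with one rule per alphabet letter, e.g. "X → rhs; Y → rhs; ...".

A->BC, B->DD, C->AA, D->BD

  step 0 ⇒ step 1: CDBD ⇒ AA·BD·DD·BD
    B ↦ DD
    C ↦ AA
    D ↦ BD
    A ↦ BC  (constrained at step 1)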